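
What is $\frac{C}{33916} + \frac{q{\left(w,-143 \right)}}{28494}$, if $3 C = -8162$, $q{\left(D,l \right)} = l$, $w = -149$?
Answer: $- \frac{10296583}{120800313} \approx -0.085236$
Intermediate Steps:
$C = - \frac{8162}{3}$ ($C = \frac{1}{3} \left(-8162\right) = - \frac{8162}{3} \approx -2720.7$)
$\frac{C}{33916} + \frac{q{\left(w,-143 \right)}}{28494} = - \frac{8162}{3 \cdot 33916} - \frac{143}{28494} = \left(- \frac{8162}{3}\right) \frac{1}{33916} - \frac{143}{28494} = - \frac{4081}{50874} - \frac{143}{28494} = - \frac{10296583}{120800313}$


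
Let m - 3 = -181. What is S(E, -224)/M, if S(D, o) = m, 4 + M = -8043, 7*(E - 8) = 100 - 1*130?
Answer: 178/8047 ≈ 0.022120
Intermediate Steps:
E = 26/7 (E = 8 + (100 - 1*130)/7 = 8 + (100 - 130)/7 = 8 + (⅐)*(-30) = 8 - 30/7 = 26/7 ≈ 3.7143)
M = -8047 (M = -4 - 8043 = -8047)
m = -178 (m = 3 - 181 = -178)
S(D, o) = -178
S(E, -224)/M = -178/(-8047) = -178*(-1/8047) = 178/8047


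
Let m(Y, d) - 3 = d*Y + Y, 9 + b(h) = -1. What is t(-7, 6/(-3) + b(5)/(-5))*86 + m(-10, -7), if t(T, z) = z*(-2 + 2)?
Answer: 63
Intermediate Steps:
b(h) = -10 (b(h) = -9 - 1 = -10)
t(T, z) = 0 (t(T, z) = z*0 = 0)
m(Y, d) = 3 + Y + Y*d (m(Y, d) = 3 + (d*Y + Y) = 3 + (Y*d + Y) = 3 + (Y + Y*d) = 3 + Y + Y*d)
t(-7, 6/(-3) + b(5)/(-5))*86 + m(-10, -7) = 0*86 + (3 - 10 - 10*(-7)) = 0 + (3 - 10 + 70) = 0 + 63 = 63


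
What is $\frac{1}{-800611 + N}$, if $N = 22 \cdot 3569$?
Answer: $- \frac{1}{722093} \approx -1.3849 \cdot 10^{-6}$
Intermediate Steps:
$N = 78518$
$\frac{1}{-800611 + N} = \frac{1}{-800611 + 78518} = \frac{1}{-722093} = - \frac{1}{722093}$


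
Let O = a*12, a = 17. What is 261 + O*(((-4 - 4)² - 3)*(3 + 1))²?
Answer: 12145605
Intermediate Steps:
O = 204 (O = 17*12 = 204)
261 + O*(((-4 - 4)² - 3)*(3 + 1))² = 261 + 204*(((-4 - 4)² - 3)*(3 + 1))² = 261 + 204*(((-8)² - 3)*4)² = 261 + 204*((64 - 3)*4)² = 261 + 204*(61*4)² = 261 + 204*244² = 261 + 204*59536 = 261 + 12145344 = 12145605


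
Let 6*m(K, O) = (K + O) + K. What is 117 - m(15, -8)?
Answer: 340/3 ≈ 113.33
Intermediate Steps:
m(K, O) = K/3 + O/6 (m(K, O) = ((K + O) + K)/6 = (O + 2*K)/6 = K/3 + O/6)
117 - m(15, -8) = 117 - ((⅓)*15 + (⅙)*(-8)) = 117 - (5 - 4/3) = 117 - 1*11/3 = 117 - 11/3 = 340/3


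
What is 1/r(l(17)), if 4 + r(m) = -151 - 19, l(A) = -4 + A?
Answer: -1/174 ≈ -0.0057471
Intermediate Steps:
r(m) = -174 (r(m) = -4 + (-151 - 19) = -4 - 170 = -174)
1/r(l(17)) = 1/(-174) = -1/174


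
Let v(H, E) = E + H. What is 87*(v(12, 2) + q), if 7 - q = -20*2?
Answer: 5307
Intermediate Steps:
q = 47 (q = 7 - (-20)*2 = 7 - 1*(-40) = 7 + 40 = 47)
87*(v(12, 2) + q) = 87*((2 + 12) + 47) = 87*(14 + 47) = 87*61 = 5307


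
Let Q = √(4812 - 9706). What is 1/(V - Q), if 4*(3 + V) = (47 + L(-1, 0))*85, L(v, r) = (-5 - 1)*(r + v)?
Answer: 17972/20265353 + 16*I*√4894/20265353 ≈ 0.00088683 + 5.5233e-5*I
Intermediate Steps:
L(v, r) = -6*r - 6*v (L(v, r) = -6*(r + v) = -6*r - 6*v)
Q = I*√4894 (Q = √(-4894) = I*√4894 ≈ 69.957*I)
V = 4493/4 (V = -3 + ((47 + (-6*0 - 6*(-1)))*85)/4 = -3 + ((47 + (0 + 6))*85)/4 = -3 + ((47 + 6)*85)/4 = -3 + (53*85)/4 = -3 + (¼)*4505 = -3 + 4505/4 = 4493/4 ≈ 1123.3)
1/(V - Q) = 1/(4493/4 - I*√4894)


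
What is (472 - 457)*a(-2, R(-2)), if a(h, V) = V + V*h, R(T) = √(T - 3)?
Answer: -15*I*√5 ≈ -33.541*I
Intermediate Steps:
R(T) = √(-3 + T)
(472 - 457)*a(-2, R(-2)) = (472 - 457)*(√(-3 - 2)*(1 - 2)) = 15*(√(-5)*(-1)) = 15*((I*√5)*(-1)) = 15*(-I*√5) = -15*I*√5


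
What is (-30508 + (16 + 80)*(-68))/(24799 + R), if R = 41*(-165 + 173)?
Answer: -37036/25127 ≈ -1.4740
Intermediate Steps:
R = 328 (R = 41*8 = 328)
(-30508 + (16 + 80)*(-68))/(24799 + R) = (-30508 + (16 + 80)*(-68))/(24799 + 328) = (-30508 + 96*(-68))/25127 = (-30508 - 6528)*(1/25127) = -37036*1/25127 = -37036/25127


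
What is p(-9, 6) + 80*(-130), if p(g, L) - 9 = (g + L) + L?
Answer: -10388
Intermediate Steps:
p(g, L) = 9 + g + 2*L (p(g, L) = 9 + ((g + L) + L) = 9 + ((L + g) + L) = 9 + (g + 2*L) = 9 + g + 2*L)
p(-9, 6) + 80*(-130) = (9 - 9 + 2*6) + 80*(-130) = (9 - 9 + 12) - 10400 = 12 - 10400 = -10388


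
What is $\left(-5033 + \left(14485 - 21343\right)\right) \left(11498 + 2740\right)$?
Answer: $-169304058$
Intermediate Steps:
$\left(-5033 + \left(14485 - 21343\right)\right) \left(11498 + 2740\right) = \left(-5033 + \left(14485 - 21343\right)\right) 14238 = \left(-5033 - 6858\right) 14238 = \left(-11891\right) 14238 = -169304058$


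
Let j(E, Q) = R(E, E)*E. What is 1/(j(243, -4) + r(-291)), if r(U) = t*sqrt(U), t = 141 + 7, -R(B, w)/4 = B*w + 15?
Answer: -1196046/68665249770361 - 37*I*sqrt(291)/823982997244332 ≈ -1.7419e-8 - 7.66e-13*I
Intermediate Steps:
R(B, w) = -60 - 4*B*w (R(B, w) = -4*(B*w + 15) = -4*(15 + B*w) = -60 - 4*B*w)
j(E, Q) = E*(-60 - 4*E**2) (j(E, Q) = (-60 - 4*E*E)*E = (-60 - 4*E**2)*E = E*(-60 - 4*E**2))
t = 148
r(U) = 148*sqrt(U)
1/(j(243, -4) + r(-291)) = 1/(-4*243*(15 + 243**2) + 148*sqrt(-291)) = 1/(-4*243*(15 + 59049) + 148*(I*sqrt(291))) = 1/(-4*243*59064 + 148*I*sqrt(291)) = 1/(-57410208 + 148*I*sqrt(291))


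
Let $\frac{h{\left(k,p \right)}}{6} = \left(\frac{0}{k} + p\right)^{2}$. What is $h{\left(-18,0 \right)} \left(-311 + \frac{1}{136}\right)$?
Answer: $0$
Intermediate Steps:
$h{\left(k,p \right)} = 6 p^{2}$ ($h{\left(k,p \right)} = 6 \left(\frac{0}{k} + p\right)^{2} = 6 \left(0 + p\right)^{2} = 6 p^{2}$)
$h{\left(-18,0 \right)} \left(-311 + \frac{1}{136}\right) = 6 \cdot 0^{2} \left(-311 + \frac{1}{136}\right) = 6 \cdot 0 \left(-311 + \frac{1}{136}\right) = 0 \left(- \frac{42295}{136}\right) = 0$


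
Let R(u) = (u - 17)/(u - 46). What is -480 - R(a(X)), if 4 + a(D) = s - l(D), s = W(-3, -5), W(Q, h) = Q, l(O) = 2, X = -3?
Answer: -26426/55 ≈ -480.47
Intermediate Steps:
s = -3
a(D) = -9 (a(D) = -4 + (-3 - 1*2) = -4 + (-3 - 2) = -4 - 5 = -9)
R(u) = (-17 + u)/(-46 + u)
-480 - R(a(X)) = -480 - (-17 - 9)/(-46 - 9) = -480 - (-26)/(-55) = -480 - (-1)*(-26)/55 = -480 - 1*26/55 = -480 - 26/55 = -26426/55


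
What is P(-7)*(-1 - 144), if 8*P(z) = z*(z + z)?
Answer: -7105/4 ≈ -1776.3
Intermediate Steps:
P(z) = z²/4 (P(z) = (z*(z + z))/8 = (z*(2*z))/8 = (2*z²)/8 = z²/4)
P(-7)*(-1 - 144) = ((¼)*(-7)²)*(-1 - 144) = ((¼)*49)*(-145) = (49/4)*(-145) = -7105/4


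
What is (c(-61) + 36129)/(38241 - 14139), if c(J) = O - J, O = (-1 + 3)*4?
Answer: 2011/1339 ≈ 1.5019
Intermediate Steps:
O = 8 (O = 2*4 = 8)
c(J) = 8 - J
(c(-61) + 36129)/(38241 - 14139) = ((8 - 1*(-61)) + 36129)/(38241 - 14139) = ((8 + 61) + 36129)/24102 = (69 + 36129)*(1/24102) = 36198*(1/24102) = 2011/1339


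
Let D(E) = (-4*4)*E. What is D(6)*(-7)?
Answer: 672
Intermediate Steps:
D(E) = -16*E
D(6)*(-7) = -16*6*(-7) = -96*(-7) = 672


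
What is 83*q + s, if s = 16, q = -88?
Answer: -7288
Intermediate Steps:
83*q + s = 83*(-88) + 16 = -7304 + 16 = -7288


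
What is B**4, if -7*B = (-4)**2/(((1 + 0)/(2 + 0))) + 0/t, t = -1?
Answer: 1048576/2401 ≈ 436.72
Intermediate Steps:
B = -32/7 (B = -((-4)**2/(((1 + 0)/(2 + 0))) + 0/(-1))/7 = -(16/((1/2)) + 0*(-1))/7 = -(16/((1*(1/2))) + 0)/7 = -(16/(1/2) + 0)/7 = -(16*2 + 0)/7 = -(32 + 0)/7 = -1/7*32 = -32/7 ≈ -4.5714)
B**4 = (-32/7)**4 = 1048576/2401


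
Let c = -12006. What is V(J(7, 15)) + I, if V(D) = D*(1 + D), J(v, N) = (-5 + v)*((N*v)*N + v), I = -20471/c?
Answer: 120228824831/12006 ≈ 1.0014e+7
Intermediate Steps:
I = 20471/12006 (I = -20471/(-12006) = -20471*(-1/12006) = 20471/12006 ≈ 1.7051)
J(v, N) = (-5 + v)*(v + v*N²) (J(v, N) = (-5 + v)*(v*N² + v) = (-5 + v)*(v + v*N²))
V(J(7, 15)) + I = (7*(-5 + 7 - 5*15² + 7*15²))*(1 + 7*(-5 + 7 - 5*15² + 7*15²)) + 20471/12006 = (7*(-5 + 7 - 5*225 + 7*225))*(1 + 7*(-5 + 7 - 5*225 + 7*225)) + 20471/12006 = (7*(-5 + 7 - 1125 + 1575))*(1 + 7*(-5 + 7 - 1125 + 1575)) + 20471/12006 = (7*452)*(1 + 7*452) + 20471/12006 = 3164*(1 + 3164) + 20471/12006 = 3164*3165 + 20471/12006 = 10014060 + 20471/12006 = 120228824831/12006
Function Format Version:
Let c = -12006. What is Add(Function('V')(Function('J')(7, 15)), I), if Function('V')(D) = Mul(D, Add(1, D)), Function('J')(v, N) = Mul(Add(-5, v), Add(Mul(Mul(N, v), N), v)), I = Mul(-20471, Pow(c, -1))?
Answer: Rational(120228824831, 12006) ≈ 1.0014e+7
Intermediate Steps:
I = Rational(20471, 12006) (I = Mul(-20471, Pow(-12006, -1)) = Mul(-20471, Rational(-1, 12006)) = Rational(20471, 12006) ≈ 1.7051)
Function('J')(v, N) = Mul(Add(-5, v), Add(v, Mul(v, Pow(N, 2)))) (Function('J')(v, N) = Mul(Add(-5, v), Add(Mul(v, Pow(N, 2)), v)) = Mul(Add(-5, v), Add(v, Mul(v, Pow(N, 2)))))
Add(Function('V')(Function('J')(7, 15)), I) = Add(Mul(Mul(7, Add(-5, 7, Mul(-5, Pow(15, 2)), Mul(7, Pow(15, 2)))), Add(1, Mul(7, Add(-5, 7, Mul(-5, Pow(15, 2)), Mul(7, Pow(15, 2)))))), Rational(20471, 12006)) = Add(Mul(Mul(7, Add(-5, 7, Mul(-5, 225), Mul(7, 225))), Add(1, Mul(7, Add(-5, 7, Mul(-5, 225), Mul(7, 225))))), Rational(20471, 12006)) = Add(Mul(Mul(7, Add(-5, 7, -1125, 1575)), Add(1, Mul(7, Add(-5, 7, -1125, 1575)))), Rational(20471, 12006)) = Add(Mul(Mul(7, 452), Add(1, Mul(7, 452))), Rational(20471, 12006)) = Add(Mul(3164, Add(1, 3164)), Rational(20471, 12006)) = Add(Mul(3164, 3165), Rational(20471, 12006)) = Add(10014060, Rational(20471, 12006)) = Rational(120228824831, 12006)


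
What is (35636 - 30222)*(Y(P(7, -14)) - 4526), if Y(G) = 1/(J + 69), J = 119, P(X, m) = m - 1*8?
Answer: -2303351109/94 ≈ -2.4504e+7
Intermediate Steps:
P(X, m) = -8 + m (P(X, m) = m - 8 = -8 + m)
Y(G) = 1/188 (Y(G) = 1/(119 + 69) = 1/188)
(35636 - 30222)*(Y(P(7, -14)) - 4526) = (35636 - 30222)*(1/188 - 4526) = 5414*(-850887/188) = -2303351109/94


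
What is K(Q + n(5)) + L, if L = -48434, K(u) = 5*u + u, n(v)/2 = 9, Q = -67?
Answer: -48728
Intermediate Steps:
n(v) = 18 (n(v) = 2*9 = 18)
K(u) = 6*u
K(Q + n(5)) + L = 6*(-67 + 18) - 48434 = 6*(-49) - 48434 = -294 - 48434 = -48728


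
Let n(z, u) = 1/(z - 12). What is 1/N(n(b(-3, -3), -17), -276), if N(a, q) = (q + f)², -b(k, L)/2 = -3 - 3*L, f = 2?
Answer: 1/75076 ≈ 1.3320e-5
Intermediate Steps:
b(k, L) = 6 + 6*L (b(k, L) = -2*(-3 - 3*L) = 6 + 6*L)
n(z, u) = 1/(-12 + z)
N(a, q) = (2 + q)² (N(a, q) = (q + 2)² = (2 + q)²)
1/N(n(b(-3, -3), -17), -276) = 1/((2 - 276)²) = 1/((-274)²) = 1/75076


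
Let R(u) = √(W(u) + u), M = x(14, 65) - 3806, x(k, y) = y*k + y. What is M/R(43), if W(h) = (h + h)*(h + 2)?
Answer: -2831*√3913/3913 ≈ -45.257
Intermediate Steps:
x(k, y) = y + k*y (x(k, y) = k*y + y = y + k*y)
W(h) = 2*h*(2 + h) (W(h) = (2*h)*(2 + h) = 2*h*(2 + h))
M = -2831 (M = 65*(1 + 14) - 3806 = 65*15 - 3806 = 975 - 3806 = -2831)
R(u) = √(u + 2*u*(2 + u)) (R(u) = √(2*u*(2 + u) + u) = √(u + 2*u*(2 + u)))
M/R(43) = -2831*√43/(43*√(5 + 2*43)) = -2831*√43/(43*√(5 + 86)) = -2831*√3913/3913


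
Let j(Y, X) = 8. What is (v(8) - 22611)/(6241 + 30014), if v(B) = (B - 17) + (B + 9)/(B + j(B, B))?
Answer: -361903/580080 ≈ -0.62388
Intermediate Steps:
v(B) = -17 + B + (9 + B)/(8 + B) (v(B) = (B - 17) + (B + 9)/(B + 8) = (-17 + B) + (9 + B)/(8 + B) = -17 + B + (9 + B)/(8 + B))
(v(8) - 22611)/(6241 + 30014) = ((-127 + 8² - 8*8)/(8 + 8) - 22611)/(6241 + 30014) = ((-127 + 64 - 64)/16 - 22611)/36255 = ((1/16)*(-127) - 22611)*(1/36255) = (-127/16 - 22611)*(1/36255) = -361903/16*1/36255 = -361903/580080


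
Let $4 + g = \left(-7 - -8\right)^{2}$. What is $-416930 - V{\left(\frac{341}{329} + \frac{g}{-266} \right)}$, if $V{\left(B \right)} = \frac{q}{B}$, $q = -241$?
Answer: $- \frac{5458353088}{13099} \approx -4.167 \cdot 10^{5}$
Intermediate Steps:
$g = -3$ ($g = -4 + \left(-7 - -8\right)^{2} = -4 + \left(-7 + \left(-2 + 10\right)\right)^{2} = -4 + \left(-7 + 8\right)^{2} = -4 + 1^{2} = -4 + 1 = -3$)
$V{\left(B \right)} = - \frac{241}{B}$
$-416930 - V{\left(\frac{341}{329} + \frac{g}{-266} \right)} = -416930 - - \frac{241}{\frac{341}{329} - \frac{3}{-266}} = -416930 - - \frac{241}{341 \cdot \frac{1}{329} - - \frac{3}{266}} = -416930 - - \frac{241}{\frac{341}{329} + \frac{3}{266}} = -416930 - - \frac{241}{\frac{13099}{12502}} = -416930 - \left(-241\right) \frac{12502}{13099} = -416930 - - \frac{3012982}{13099} = -416930 + \frac{3012982}{13099} = - \frac{5458353088}{13099}$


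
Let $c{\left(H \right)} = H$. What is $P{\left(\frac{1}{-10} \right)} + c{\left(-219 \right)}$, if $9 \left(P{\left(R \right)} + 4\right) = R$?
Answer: $- \frac{20071}{90} \approx -223.01$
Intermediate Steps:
$P{\left(R \right)} = -4 + \frac{R}{9}$
$P{\left(\frac{1}{-10} \right)} + c{\left(-219 \right)} = \left(-4 + \frac{1}{9 \left(-10\right)}\right) - 219 = \left(-4 + \frac{1}{9} \left(- \frac{1}{10}\right)\right) - 219 = \left(-4 - \frac{1}{90}\right) - 219 = - \frac{361}{90} - 219 = - \frac{20071}{90}$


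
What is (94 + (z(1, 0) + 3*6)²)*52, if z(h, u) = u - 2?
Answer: 18200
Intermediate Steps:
z(h, u) = -2 + u
(94 + (z(1, 0) + 3*6)²)*52 = (94 + ((-2 + 0) + 3*6)²)*52 = (94 + (-2 + 18)²)*52 = (94 + 16²)*52 = (94 + 256)*52 = 350*52 = 18200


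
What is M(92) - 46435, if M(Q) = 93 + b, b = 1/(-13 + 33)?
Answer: -926839/20 ≈ -46342.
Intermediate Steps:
b = 1/20 ≈ 0.050000
M(Q) = 1861/20 (M(Q) = 93 + 1/20 = 1861/20)
M(92) - 46435 = 1861/20 - 46435 = -926839/20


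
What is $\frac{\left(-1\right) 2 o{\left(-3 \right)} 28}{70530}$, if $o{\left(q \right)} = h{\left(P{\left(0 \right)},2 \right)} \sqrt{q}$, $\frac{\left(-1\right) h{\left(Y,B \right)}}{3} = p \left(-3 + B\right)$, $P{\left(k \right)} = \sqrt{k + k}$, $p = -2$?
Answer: $\frac{56 i \sqrt{3}}{11755} \approx 0.0082514 i$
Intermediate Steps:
$P{\left(k \right)} = \sqrt{2} \sqrt{k}$ ($P{\left(k \right)} = \sqrt{2 k} = \sqrt{2} \sqrt{k}$)
$h{\left(Y,B \right)} = -18 + 6 B$ ($h{\left(Y,B \right)} = - 3 \left(- 2 \left(-3 + B\right)\right) = - 3 \left(6 - 2 B\right) = -18 + 6 B$)
$o{\left(q \right)} = - 6 \sqrt{q}$ ($o{\left(q \right)} = \left(-18 + 6 \cdot 2\right) \sqrt{q} = \left(-18 + 12\right) \sqrt{q} = - 6 \sqrt{q}$)
$\frac{\left(-1\right) 2 o{\left(-3 \right)} 28}{70530} = \frac{\left(-1\right) 2 \left(- 6 \sqrt{-3}\right) 28}{70530} = - 2 \left(- 6 i \sqrt{3}\right) 28 \cdot \frac{1}{70530} = 12 i \sqrt{3} \cdot 28 \cdot \frac{1}{70530} = 336 i \sqrt{3} \cdot \frac{1}{70530} = \frac{56 i \sqrt{3}}{11755}$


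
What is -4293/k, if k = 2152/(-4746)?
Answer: 10187289/1076 ≈ 9467.7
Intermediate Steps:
k = -1076/2373 (k = 2152*(-1/4746) = -1076/2373 ≈ -0.45343)
-4293/k = -4293/(-1076/2373) = -4293*(-2373/1076) = 10187289/1076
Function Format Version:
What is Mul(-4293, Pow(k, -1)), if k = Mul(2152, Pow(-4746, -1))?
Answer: Rational(10187289, 1076) ≈ 9467.7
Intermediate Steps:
k = Rational(-1076, 2373) (k = Mul(2152, Rational(-1, 4746)) = Rational(-1076, 2373) ≈ -0.45343)
Mul(-4293, Pow(k, -1)) = Mul(-4293, Pow(Rational(-1076, 2373), -1)) = Mul(-4293, Rational(-2373, 1076)) = Rational(10187289, 1076)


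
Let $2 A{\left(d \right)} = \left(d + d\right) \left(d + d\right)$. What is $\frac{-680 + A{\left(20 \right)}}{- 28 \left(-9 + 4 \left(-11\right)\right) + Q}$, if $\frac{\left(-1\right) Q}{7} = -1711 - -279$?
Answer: $\frac{10}{959} \approx 0.010428$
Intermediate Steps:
$Q = 10024$ ($Q = - 7 \left(-1711 - -279\right) = - 7 \left(-1711 + 279\right) = \left(-7\right) \left(-1432\right) = 10024$)
$A{\left(d \right)} = 2 d^{2}$ ($A{\left(d \right)} = \frac{\left(d + d\right) \left(d + d\right)}{2} = \frac{2 d 2 d}{2} = \frac{4 d^{2}}{2} = 2 d^{2}$)
$\frac{-680 + A{\left(20 \right)}}{- 28 \left(-9 + 4 \left(-11\right)\right) + Q} = \frac{-680 + 2 \cdot 20^{2}}{- 28 \left(-9 + 4 \left(-11\right)\right) + 10024} = \frac{-680 + 2 \cdot 400}{- 28 \left(-9 - 44\right) + 10024} = \frac{-680 + 800}{\left(-28\right) \left(-53\right) + 10024} = \frac{120}{1484 + 10024} = \frac{120}{11508} = 120 \cdot \frac{1}{11508} = \frac{10}{959}$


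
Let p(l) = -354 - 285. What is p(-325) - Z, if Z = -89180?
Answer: 88541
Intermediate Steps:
p(l) = -639
p(-325) - Z = -639 - 1*(-89180) = -639 + 89180 = 88541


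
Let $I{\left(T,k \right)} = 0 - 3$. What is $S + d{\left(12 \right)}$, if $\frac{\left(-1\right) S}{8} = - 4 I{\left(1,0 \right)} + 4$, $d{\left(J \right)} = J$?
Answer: $-116$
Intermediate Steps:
$I{\left(T,k \right)} = -3$
$S = -128$ ($S = - 8 \left(\left(-4\right) \left(-3\right) + 4\right) = - 8 \left(12 + 4\right) = \left(-8\right) 16 = -128$)
$S + d{\left(12 \right)} = -128 + 12 = -116$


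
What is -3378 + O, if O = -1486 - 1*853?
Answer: -5717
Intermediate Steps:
O = -2339 (O = -1486 - 853 = -2339)
-3378 + O = -3378 - 2339 = -5717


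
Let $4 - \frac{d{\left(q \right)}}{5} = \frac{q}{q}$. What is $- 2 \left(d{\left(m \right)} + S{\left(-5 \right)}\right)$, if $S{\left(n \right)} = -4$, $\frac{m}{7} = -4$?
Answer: $-22$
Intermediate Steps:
$m = -28$ ($m = 7 \left(-4\right) = -28$)
$d{\left(q \right)} = 15$ ($d{\left(q \right)} = 20 - 5 \frac{q}{q} = 20 - 5 = 15$)
$- 2 \left(d{\left(m \right)} + S{\left(-5 \right)}\right) = - 2 \left(15 - 4\right) = \left(-2\right) 11 = -22$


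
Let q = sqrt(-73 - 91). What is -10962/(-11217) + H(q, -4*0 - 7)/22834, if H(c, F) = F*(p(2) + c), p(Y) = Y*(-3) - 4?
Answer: 5978369/6098309 - I*sqrt(41)/1631 ≈ 0.98033 - 0.0039259*I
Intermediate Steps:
p(Y) = -4 - 3*Y (p(Y) = -3*Y - 4 = -4 - 3*Y)
q = 2*I*sqrt(41) (q = sqrt(-164) = 2*I*sqrt(41) ≈ 12.806*I)
H(c, F) = F*(-10 + c) (H(c, F) = F*((-4 - 3*2) + c) = F*((-4 - 6) + c) = F*(-10 + c))
-10962/(-11217) + H(q, -4*0 - 7)/22834 = -10962/(-11217) + ((-4*0 - 7)*(-10 + 2*I*sqrt(41)))/22834 = -10962*(-1/11217) + ((0 - 7)*(-10 + 2*I*sqrt(41)))*(1/22834) = 3654/3739 - 7*(-10 + 2*I*sqrt(41))*(1/22834) = 3654/3739 + (70 - 14*I*sqrt(41))*(1/22834) = 3654/3739 + (5/1631 - I*sqrt(41)/1631) = 5978369/6098309 - I*sqrt(41)/1631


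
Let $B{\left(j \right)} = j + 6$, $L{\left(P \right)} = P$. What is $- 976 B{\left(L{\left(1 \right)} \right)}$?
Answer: $-6832$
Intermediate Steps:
$B{\left(j \right)} = 6 + j$
$- 976 B{\left(L{\left(1 \right)} \right)} = - 976 \left(6 + 1\right) = \left(-976\right) 7 = -6832$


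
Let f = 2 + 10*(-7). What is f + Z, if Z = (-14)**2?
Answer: 128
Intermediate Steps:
Z = 196
f = -68 (f = 2 - 70 = -68)
f + Z = -68 + 196 = 128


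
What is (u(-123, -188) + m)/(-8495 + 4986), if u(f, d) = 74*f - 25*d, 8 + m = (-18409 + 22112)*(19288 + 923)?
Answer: -74836923/3509 ≈ -21327.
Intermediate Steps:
m = 74841325 (m = -8 + (-18409 + 22112)*(19288 + 923) = -8 + 3703*20211 = -8 + 74841333 = 74841325)
u(f, d) = -25*d + 74*f
(u(-123, -188) + m)/(-8495 + 4986) = ((-25*(-188) + 74*(-123)) + 74841325)/(-8495 + 4986) = ((4700 - 9102) + 74841325)/(-3509) = (-4402 + 74841325)*(-1/3509) = 74836923*(-1/3509) = -74836923/3509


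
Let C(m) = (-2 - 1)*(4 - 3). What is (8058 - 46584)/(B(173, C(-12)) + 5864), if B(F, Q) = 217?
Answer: -12842/2027 ≈ -6.3355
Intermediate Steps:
C(m) = -3 (C(m) = -3*1 = -3)
(8058 - 46584)/(B(173, C(-12)) + 5864) = (8058 - 46584)/(217 + 5864) = -38526/6081 = -38526*1/6081 = -12842/2027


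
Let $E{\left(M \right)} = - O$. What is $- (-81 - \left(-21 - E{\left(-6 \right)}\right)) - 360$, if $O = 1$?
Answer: $-299$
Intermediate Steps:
$E{\left(M \right)} = -1$ ($E{\left(M \right)} = \left(-1\right) 1 = -1$)
$- (-81 - \left(-21 - E{\left(-6 \right)}\right)) - 360 = - (-81 - \left(-21 - -1\right)) - 360 = - (-81 - \left(-21 + 1\right)) - 360 = - (-81 - -20) - 360 = - (-81 + 20) - 360 = \left(-1\right) \left(-61\right) - 360 = 61 - 360 = -299$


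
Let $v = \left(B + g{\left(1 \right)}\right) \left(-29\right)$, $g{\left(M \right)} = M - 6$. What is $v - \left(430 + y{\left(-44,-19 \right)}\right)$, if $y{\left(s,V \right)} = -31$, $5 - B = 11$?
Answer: $-80$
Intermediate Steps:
$B = -6$ ($B = 5 - 11 = -6$)
$g{\left(M \right)} = -6 + M$ ($g{\left(M \right)} = M - 6 = -6 + M$)
$v = 319$ ($v = \left(-6 + \left(-6 + 1\right)\right) \left(-29\right) = \left(-6 - 5\right) \left(-29\right) = \left(-11\right) \left(-29\right) = 319$)
$v - \left(430 + y{\left(-44,-19 \right)}\right) = 319 - \left(430 - 31\right) = 319 - 399 = -80$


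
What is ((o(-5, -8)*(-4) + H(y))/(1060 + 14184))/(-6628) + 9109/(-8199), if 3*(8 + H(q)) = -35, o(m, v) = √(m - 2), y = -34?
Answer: -920347985041/828404265168 + I*√7/25259308 ≈ -1.111 + 1.0474e-7*I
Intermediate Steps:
o(m, v) = √(-2 + m)
H(q) = -59/3 (H(q) = -8 + (⅓)*(-35) = -8 - 35/3 = -59/3)
((o(-5, -8)*(-4) + H(y))/(1060 + 14184))/(-6628) + 9109/(-8199) = ((√(-2 - 5)*(-4) - 59/3)/(1060 + 14184))/(-6628) + 9109/(-8199) = ((√(-7)*(-4) - 59/3)/15244)*(-1/6628) + 9109*(-1/8199) = (((I*√7)*(-4) - 59/3)*(1/15244))*(-1/6628) - 9109/8199 = ((-4*I*√7 - 59/3)*(1/15244))*(-1/6628) - 9109/8199 = ((-59/3 - 4*I*√7)*(1/15244))*(-1/6628) - 9109/8199 = (-59/45732 - I*√7/3811)*(-1/6628) - 9109/8199 = (59/303111696 + I*√7/25259308) - 9109/8199 = -920347985041/828404265168 + I*√7/25259308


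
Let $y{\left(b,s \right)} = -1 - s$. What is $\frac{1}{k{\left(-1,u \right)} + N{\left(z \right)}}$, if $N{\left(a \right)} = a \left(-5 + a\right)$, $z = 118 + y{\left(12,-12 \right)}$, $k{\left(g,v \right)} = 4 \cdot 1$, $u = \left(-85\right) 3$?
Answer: $\frac{1}{16000} \approx 6.25 \cdot 10^{-5}$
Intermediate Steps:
$u = -255$
$k{\left(g,v \right)} = 4$
$z = 129$ ($z = 118 - -11 = 118 + \left(-1 + 12\right) = 118 + 11 = 129$)
$\frac{1}{k{\left(-1,u \right)} + N{\left(z \right)}} = \frac{1}{4 + 129 \left(-5 + 129\right)} = \frac{1}{4 + 129 \cdot 124} = \frac{1}{4 + 15996} = \frac{1}{16000}$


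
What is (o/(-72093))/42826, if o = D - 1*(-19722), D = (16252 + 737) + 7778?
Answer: -44489/3087454818 ≈ -1.4410e-5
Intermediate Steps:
D = 24767 (D = 16989 + 7778 = 24767)
o = 44489 (o = 24767 - 1*(-19722) = 24767 + 19722 = 44489)
(o/(-72093))/42826 = (44489/(-72093))/42826 = (44489*(-1/72093))*(1/42826) = -44489/72093*1/42826 = -44489/3087454818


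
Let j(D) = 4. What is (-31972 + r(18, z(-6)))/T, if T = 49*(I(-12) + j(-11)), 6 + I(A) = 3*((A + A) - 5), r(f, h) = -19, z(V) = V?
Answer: 31991/4361 ≈ 7.3357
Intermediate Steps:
I(A) = -21 + 6*A (I(A) = -6 + 3*((A + A) - 5) = -6 + 3*(2*A - 5) = -6 + 3*(-5 + 2*A) = -6 + (-15 + 6*A) = -21 + 6*A)
T = -4361 (T = 49*((-21 + 6*(-12)) + 4) = 49*((-21 - 72) + 4) = 49*(-93 + 4) = 49*(-89) = -4361)
(-31972 + r(18, z(-6)))/T = (-31972 - 19)/(-4361) = -31991*(-1/4361) = 31991/4361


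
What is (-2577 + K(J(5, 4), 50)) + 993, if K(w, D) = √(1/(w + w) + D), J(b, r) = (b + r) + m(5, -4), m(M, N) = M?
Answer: -1584 + √9807/14 ≈ -1576.9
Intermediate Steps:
J(b, r) = 5 + b + r (J(b, r) = (b + r) + 5 = 5 + b + r)
K(w, D) = √(D + 1/(2*w)) (K(w, D) = √(1/(2*w) + D) = √(D + 1/(2*w)))
(-2577 + K(J(5, 4), 50)) + 993 = (-2577 + √(2/(5 + 5 + 4) + 4*50)/2) + 993 = (-2577 + √(2/14 + 200)/2) + 993 = (-2577 + √(2*(1/14) + 200)/2) + 993 = (-2577 + √(⅐ + 200)/2) + 993 = (-2577 + √(1401/7)/2) + 993 = (-2577 + (√9807/7)/2) + 993 = (-2577 + √9807/14) + 993 = -1584 + √9807/14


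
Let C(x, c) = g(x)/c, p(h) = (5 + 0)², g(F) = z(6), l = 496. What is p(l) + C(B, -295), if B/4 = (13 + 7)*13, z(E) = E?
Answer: 7369/295 ≈ 24.980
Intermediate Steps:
g(F) = 6
p(h) = 25 (p(h) = 5² = 25)
B = 1040 (B = 4*((13 + 7)*13) = 4*(20*13) = 4*260 = 1040)
C(x, c) = 6/c
p(l) + C(B, -295) = 25 + 6/(-295) = 25 + 6*(-1/295) = 25 - 6/295 = 7369/295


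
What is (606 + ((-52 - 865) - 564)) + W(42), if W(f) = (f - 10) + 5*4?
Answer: -823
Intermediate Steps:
W(f) = 10 + f (W(f) = (-10 + f) + 20 = 10 + f)
(606 + ((-52 - 865) - 564)) + W(42) = (606 + ((-52 - 865) - 564)) + (10 + 42) = (606 + (-917 - 564)) + 52 = (606 - 1481) + 52 = -875 + 52 = -823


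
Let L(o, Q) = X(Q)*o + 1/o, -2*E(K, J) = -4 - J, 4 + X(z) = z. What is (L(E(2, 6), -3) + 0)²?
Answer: 30276/25 ≈ 1211.0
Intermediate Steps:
X(z) = -4 + z
E(K, J) = 2 + J/2 (E(K, J) = -(-4 - J)/2 = 2 + J/2)
L(o, Q) = 1/o + o*(-4 + Q) (L(o, Q) = (-4 + Q)*o + 1/o = o*(-4 + Q) + 1/o = 1/o + o*(-4 + Q))
(L(E(2, 6), -3) + 0)² = ((1 + (2 + (½)*6)²*(-4 - 3))/(2 + (½)*6) + 0)² = ((1 + (2 + 3)²*(-7))/(2 + 3) + 0)² = ((1 + 5²*(-7))/5 + 0)² = ((1 + 25*(-7))/5 + 0)² = ((1 - 175)/5 + 0)² = ((⅕)*(-174) + 0)² = (-174/5 + 0)² = (-174/5)² = 30276/25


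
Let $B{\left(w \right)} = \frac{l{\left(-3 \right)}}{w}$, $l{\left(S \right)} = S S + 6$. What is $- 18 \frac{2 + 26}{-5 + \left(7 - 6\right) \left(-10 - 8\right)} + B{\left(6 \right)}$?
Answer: $\frac{1123}{46} \approx 24.413$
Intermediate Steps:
$l{\left(S \right)} = 6 + S^{2}$ ($l{\left(S \right)} = S^{2} + 6 = 6 + S^{2}$)
$B{\left(w \right)} = \frac{15}{w}$ ($B{\left(w \right)} = \frac{6 + \left(-3\right)^{2}}{w} = \frac{6 + 9}{w} = \frac{15}{w}$)
$- 18 \frac{2 + 26}{-5 + \left(7 - 6\right) \left(-10 - 8\right)} + B{\left(6 \right)} = - 18 \frac{2 + 26}{-5 + \left(7 - 6\right) \left(-10 - 8\right)} + \frac{15}{6} = - 18 \frac{28}{-5 + 1 \left(-18\right)} + 15 \cdot \frac{1}{6} = - 18 \frac{28}{-5 - 18} + \frac{5}{2} = - 18 \frac{28}{-23} + \frac{5}{2} = - 18 \cdot 28 \left(- \frac{1}{23}\right) + \frac{5}{2} = \left(-18\right) \left(- \frac{28}{23}\right) + \frac{5}{2} = \frac{504}{23} + \frac{5}{2} = \frac{1123}{46}$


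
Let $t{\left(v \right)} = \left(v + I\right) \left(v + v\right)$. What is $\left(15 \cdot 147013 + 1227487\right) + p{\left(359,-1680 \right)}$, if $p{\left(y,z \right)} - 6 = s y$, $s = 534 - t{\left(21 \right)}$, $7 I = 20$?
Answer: $3264676$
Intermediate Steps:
$I = \frac{20}{7}$ ($I = \frac{1}{7} \cdot 20 = \frac{20}{7} \approx 2.8571$)
$t{\left(v \right)} = 2 v \left(\frac{20}{7} + v\right)$ ($t{\left(v \right)} = \left(v + \frac{20}{7}\right) \left(v + v\right) = \left(\frac{20}{7} + v\right) 2 v = 2 v \left(\frac{20}{7} + v\right)$)
$s = -468$ ($s = 534 - \frac{2}{7} \cdot 21 \left(20 + 7 \cdot 21\right) = 534 - \frac{2}{7} \cdot 21 \left(20 + 147\right) = 534 - \frac{2}{7} \cdot 21 \cdot 167 = 534 - 1002 = -468$)
$p{\left(y,z \right)} = 6 - 468 y$
$\left(15 \cdot 147013 + 1227487\right) + p{\left(359,-1680 \right)} = \left(15 \cdot 147013 + 1227487\right) + \left(6 - 168012\right) = \left(2205195 + 1227487\right) + \left(6 - 168012\right) = 3432682 - 168006 = 3264676$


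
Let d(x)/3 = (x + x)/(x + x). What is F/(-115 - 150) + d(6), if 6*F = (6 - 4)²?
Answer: 2383/795 ≈ 2.9975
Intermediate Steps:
F = ⅔ (F = (6 - 4)²/6 = (⅙)*2² = (⅙)*4 = ⅔ ≈ 0.66667)
d(x) = 3 (d(x) = 3*((x + x)/(x + x)) = 3*((2*x)/((2*x))) = 3*((2*x)*(1/(2*x))) = 3*1 = 3)
F/(-115 - 150) + d(6) = 2/(3*(-115 - 150)) + 3 = (⅔)/(-265) + 3 = (⅔)*(-1/265) + 3 = -2/795 + 3 = 2383/795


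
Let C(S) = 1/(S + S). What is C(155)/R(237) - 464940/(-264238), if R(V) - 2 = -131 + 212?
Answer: 5981585219/3399421870 ≈ 1.7596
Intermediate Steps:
R(V) = 83 (R(V) = 2 + (-131 + 212) = 2 + 81 = 83)
C(S) = 1/(2*S)
C(155)/R(237) - 464940/(-264238) = ((½)/155)/83 - 464940/(-264238) = ((½)*(1/155))*(1/83) - 464940*(-1/264238) = (1/310)*(1/83) + 232470/132119 = 1/25730 + 232470/132119 = 5981585219/3399421870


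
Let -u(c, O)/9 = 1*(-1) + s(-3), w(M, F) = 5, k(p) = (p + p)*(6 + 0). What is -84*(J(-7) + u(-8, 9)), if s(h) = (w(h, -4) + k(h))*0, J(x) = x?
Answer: -168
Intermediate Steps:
k(p) = 12*p (k(p) = (2*p)*6 = 12*p)
s(h) = 0 (s(h) = (5 + 12*h)*0 = 0)
u(c, O) = 9 (u(c, O) = -9*(1*(-1) + 0) = -9*(-1 + 0) = -9*(-1) = 9)
-84*(J(-7) + u(-8, 9)) = -84*(-7 + 9) = -84*2 = -168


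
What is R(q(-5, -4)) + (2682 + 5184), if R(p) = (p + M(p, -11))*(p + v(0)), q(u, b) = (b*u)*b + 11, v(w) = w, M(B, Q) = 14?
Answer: 11661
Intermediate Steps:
q(u, b) = 11 + u*b² (q(u, b) = u*b² + 11 = 11 + u*b²)
R(p) = p*(14 + p) (R(p) = (p + 14)*(p + 0) = (14 + p)*p = p*(14 + p))
R(q(-5, -4)) + (2682 + 5184) = (11 - 5*(-4)²)*(14 + (11 - 5*(-4)²)) + (2682 + 5184) = (11 - 5*16)*(14 + (11 - 5*16)) + 7866 = (11 - 80)*(14 + (11 - 80)) + 7866 = -69*(14 - 69) + 7866 = -69*(-55) + 7866 = 3795 + 7866 = 11661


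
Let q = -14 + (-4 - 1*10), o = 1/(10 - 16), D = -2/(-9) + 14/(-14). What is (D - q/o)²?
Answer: 2307361/81 ≈ 28486.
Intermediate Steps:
D = -7/9 (D = -2*(-⅑) + 14*(-1/14) = 2/9 - 1 = -7/9 ≈ -0.77778)
o = -⅙ (o = 1/(-6) = -⅙ ≈ -0.16667)
q = -28 (q = -14 + (-4 - 10) = -14 - 14 = -28)
(D - q/o)² = (-7/9 - (-28)/(-⅙))² = (-7/9 - (-28)*(-6))² = (-7/9 - 1*168)² = (-7/9 - 168)² = (-1519/9)² = 2307361/81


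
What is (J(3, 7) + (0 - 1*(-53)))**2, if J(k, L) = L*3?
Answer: 5476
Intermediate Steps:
J(k, L) = 3*L
(J(3, 7) + (0 - 1*(-53)))**2 = (3*7 + (0 - 1*(-53)))**2 = (21 + (0 + 53))**2 = (21 + 53)**2 = 74**2 = 5476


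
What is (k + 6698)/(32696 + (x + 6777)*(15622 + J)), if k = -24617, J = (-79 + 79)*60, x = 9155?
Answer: -17919/248922400 ≈ -7.1986e-5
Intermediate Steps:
J = 0 (J = 0*60 = 0)
(k + 6698)/(32696 + (x + 6777)*(15622 + J)) = (-24617 + 6698)/(32696 + (9155 + 6777)*(15622 + 0)) = -17919/(32696 + 15932*15622) = -17919/(32696 + 248889704) = -17919/248922400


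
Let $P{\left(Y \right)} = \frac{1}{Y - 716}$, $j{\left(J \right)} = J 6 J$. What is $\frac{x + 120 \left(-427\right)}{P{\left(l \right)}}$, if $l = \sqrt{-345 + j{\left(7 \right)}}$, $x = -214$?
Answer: $36841064 - 51454 i \sqrt{51} \approx 3.6841 \cdot 10^{7} - 3.6746 \cdot 10^{5} i$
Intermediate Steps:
$j{\left(J \right)} = 6 J^{2}$ ($j{\left(J \right)} = 6 J J = 6 J^{2}$)
$l = i \sqrt{51}$ ($l = \sqrt{-345 + 6 \cdot 7^{2}} = \sqrt{-345 + 6 \cdot 49} = \sqrt{-345 + 294} = \sqrt{-51} = i \sqrt{51} \approx 7.1414 i$)
$P{\left(Y \right)} = \frac{1}{-716 + Y}$
$\frac{x + 120 \left(-427\right)}{P{\left(l \right)}} = \frac{-214 + 120 \left(-427\right)}{\frac{1}{-716 + i \sqrt{51}}} = \left(-214 - 51240\right) \left(-716 + i \sqrt{51}\right) = - 51454 \left(-716 + i \sqrt{51}\right) = 36841064 - 51454 i \sqrt{51}$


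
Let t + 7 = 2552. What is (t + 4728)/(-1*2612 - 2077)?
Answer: -7273/4689 ≈ -1.5511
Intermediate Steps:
t = 2545 (t = -7 + 2552 = 2545)
(t + 4728)/(-1*2612 - 2077) = (2545 + 4728)/(-1*2612 - 2077) = 7273/(-2612 - 2077) = 7273/(-4689) = 7273*(-1/4689) = -7273/4689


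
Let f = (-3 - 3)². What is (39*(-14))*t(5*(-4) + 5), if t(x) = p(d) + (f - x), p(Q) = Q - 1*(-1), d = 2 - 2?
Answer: -28392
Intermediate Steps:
d = 0
f = 36 (f = (-6)² = 36)
p(Q) = 1 + Q (p(Q) = Q + 1 = 1 + Q)
t(x) = 37 - x (t(x) = (1 + 0) + (36 - x) = 1 + (36 - x) = 37 - x)
(39*(-14))*t(5*(-4) + 5) = (39*(-14))*(37 - (5*(-4) + 5)) = -546*(37 - (-20 + 5)) = -546*(37 - 1*(-15)) = -546*(37 + 15) = -546*52 = -28392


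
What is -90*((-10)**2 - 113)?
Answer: 1170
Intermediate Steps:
-90*((-10)**2 - 113) = -90*(100 - 113) = -90*(-13) = 1170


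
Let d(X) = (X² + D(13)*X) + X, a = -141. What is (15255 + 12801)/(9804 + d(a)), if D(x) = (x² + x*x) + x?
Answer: -9352/6649 ≈ -1.4065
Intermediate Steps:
D(x) = x + 2*x² (D(x) = (x² + x²) + x = 2*x² + x = x + 2*x²)
d(X) = X² + 352*X (d(X) = (X² + (13*(1 + 2*13))*X) + X = (X² + (13*(1 + 26))*X) + X = (X² + (13*27)*X) + X = (X² + 351*X) + X = X² + 352*X)
(15255 + 12801)/(9804 + d(a)) = (15255 + 12801)/(9804 - 141*(352 - 141)) = 28056/(9804 - 141*211) = 28056/(9804 - 29751) = 28056/(-19947) = 28056*(-1/19947) = -9352/6649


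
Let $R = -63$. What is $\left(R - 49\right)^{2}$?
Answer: $12544$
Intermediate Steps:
$\left(R - 49\right)^{2} = \left(-63 - 49\right)^{2} = \left(-112\right)^{2} = 12544$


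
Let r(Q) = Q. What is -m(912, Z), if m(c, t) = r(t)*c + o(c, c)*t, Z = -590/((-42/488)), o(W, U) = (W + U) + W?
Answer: -175055360/7 ≈ -2.5008e+7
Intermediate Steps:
o(W, U) = U + 2*W (o(W, U) = (U + W) + W = U + 2*W)
Z = 143960/21 (Z = -590/((-42*1/488)) = -590/(-21/244) = -590*(-244/21) = 143960/21 ≈ 6855.2)
m(c, t) = 4*c*t (m(c, t) = t*c + (c + 2*c)*t = c*t + (3*c)*t = c*t + 3*c*t = 4*c*t)
-m(912, Z) = -4*912*143960/21 = -1*175055360/7 = -175055360/7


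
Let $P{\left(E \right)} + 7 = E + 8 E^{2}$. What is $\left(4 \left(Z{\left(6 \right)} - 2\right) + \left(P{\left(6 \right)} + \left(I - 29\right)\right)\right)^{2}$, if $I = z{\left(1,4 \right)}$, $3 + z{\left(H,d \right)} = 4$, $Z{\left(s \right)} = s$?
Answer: $75625$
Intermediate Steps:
$z{\left(H,d \right)} = 1$ ($z{\left(H,d \right)} = -3 + 4 = 1$)
$I = 1$
$P{\left(E \right)} = -7 + E + 8 E^{2}$ ($P{\left(E \right)} = -7 + \left(E + 8 E^{2}\right) = -7 + E + 8 E^{2}$)
$\left(4 \left(Z{\left(6 \right)} - 2\right) + \left(P{\left(6 \right)} + \left(I - 29\right)\right)\right)^{2} = \left(4 \left(6 - 2\right) + \left(\left(-7 + 6 + 8 \cdot 6^{2}\right) + \left(1 - 29\right)\right)\right)^{2} = \left(4 \cdot 4 + \left(\left(-7 + 6 + 8 \cdot 36\right) - 28\right)\right)^{2} = \left(16 + \left(\left(-7 + 6 + 288\right) - 28\right)\right)^{2} = \left(16 + \left(287 - 28\right)\right)^{2} = \left(16 + 259\right)^{2} = 275^{2} = 75625$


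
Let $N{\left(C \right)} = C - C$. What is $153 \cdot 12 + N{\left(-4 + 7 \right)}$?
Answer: $1836$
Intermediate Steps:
$N{\left(C \right)} = 0$
$153 \cdot 12 + N{\left(-4 + 7 \right)} = 153 \cdot 12 + 0 = 1836 + 0 = 1836$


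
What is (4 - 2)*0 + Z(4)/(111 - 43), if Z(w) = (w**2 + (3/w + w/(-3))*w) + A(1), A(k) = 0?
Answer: 41/204 ≈ 0.20098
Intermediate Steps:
Z(w) = w**2 + w*(3/w - w/3) (Z(w) = (w**2 + (3/w + w/(-3))*w) + 0 = (w**2 + (3/w + w*(-1/3))*w) + 0 = (w**2 + (3/w - w/3)*w) + 0 = (w**2 + w*(3/w - w/3)) + 0 = w**2 + w*(3/w - w/3))
(4 - 2)*0 + Z(4)/(111 - 43) = (4 - 2)*0 + (3 + (2/3)*4**2)/(111 - 43) = 2*0 + (3 + (2/3)*16)/68 = 0 + (3 + 32/3)*(1/68) = 0 + (41/3)*(1/68) = 0 + 41/204 = 41/204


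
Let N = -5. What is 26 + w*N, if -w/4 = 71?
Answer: 1446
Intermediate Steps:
w = -284 (w = -4*71 = -284)
26 + w*N = 26 - 284*(-5) = 26 + 1420 = 1446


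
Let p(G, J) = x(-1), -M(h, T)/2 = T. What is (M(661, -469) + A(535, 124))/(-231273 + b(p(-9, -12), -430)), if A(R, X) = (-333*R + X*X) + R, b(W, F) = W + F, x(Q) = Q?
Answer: 80653/115852 ≈ 0.69617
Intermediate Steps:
M(h, T) = -2*T
p(G, J) = -1
b(W, F) = F + W
A(R, X) = X² - 332*R (A(R, X) = (-333*R + X²) + R = (X² - 333*R) + R = X² - 332*R)
(M(661, -469) + A(535, 124))/(-231273 + b(p(-9, -12), -430)) = (-2*(-469) + (124² - 332*535))/(-231273 + (-430 - 1)) = (938 + (15376 - 177620))/(-231273 - 431) = (938 - 162244)/(-231704) = -161306*(-1/231704) = 80653/115852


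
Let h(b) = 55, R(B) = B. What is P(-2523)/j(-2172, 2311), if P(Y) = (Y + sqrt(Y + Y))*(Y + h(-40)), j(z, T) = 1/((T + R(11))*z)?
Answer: -31403961929376 + 360965079648*I*sqrt(6) ≈ -3.1404e+13 + 8.8418e+11*I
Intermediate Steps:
j(z, T) = 1/(z*(11 + T)) (j(z, T) = 1/((T + 11)*z) = 1/((11 + T)*z) = 1/(z*(11 + T)))
P(Y) = (55 + Y)*(Y + sqrt(2)*sqrt(Y)) (P(Y) = (Y + sqrt(Y + Y))*(Y + 55) = (Y + sqrt(2*Y))*(55 + Y) = (Y + sqrt(2)*sqrt(Y))*(55 + Y) = (55 + Y)*(Y + sqrt(2)*sqrt(Y)))
P(-2523)/j(-2172, 2311) = ((-2523)**2 + 55*(-2523) + sqrt(2)*(-2523)**(3/2) + 55*sqrt(2)*sqrt(-2523))/((1/((-2172)*(11 + 2311)))) = (6365529 - 138765 + sqrt(2)*(-73167*I*sqrt(3)) + 55*sqrt(2)*(29*I*sqrt(3)))/((-1/2172/2322)) = (6365529 - 138765 - 73167*I*sqrt(6) + 1595*I*sqrt(6))/((-1/2172*1/2322)) = (6226764 - 71572*I*sqrt(6))/(-1/5043384) = (6226764 - 71572*I*sqrt(6))*(-5043384) = -31403961929376 + 360965079648*I*sqrt(6)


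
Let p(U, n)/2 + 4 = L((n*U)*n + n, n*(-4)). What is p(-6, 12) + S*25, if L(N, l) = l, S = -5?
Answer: -229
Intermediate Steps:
p(U, n) = -8 - 8*n (p(U, n) = -8 + 2*(n*(-4)) = -8 + 2*(-4*n) = -8 - 8*n)
p(-6, 12) + S*25 = (-8 - 8*12) - 5*25 = (-8 - 96) - 125 = -104 - 125 = -229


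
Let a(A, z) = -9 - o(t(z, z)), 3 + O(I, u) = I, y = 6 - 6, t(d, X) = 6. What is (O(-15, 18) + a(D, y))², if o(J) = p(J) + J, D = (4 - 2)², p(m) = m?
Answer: 1521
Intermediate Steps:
D = 4 (D = 2² = 4)
y = 0
O(I, u) = -3 + I
o(J) = 2*J (o(J) = J + J = 2*J)
a(A, z) = -21 (a(A, z) = -9 - 2*6 = -9 - 1*12 = -9 - 12 = -21)
(O(-15, 18) + a(D, y))² = ((-3 - 15) - 21)² = (-18 - 21)² = (-39)² = 1521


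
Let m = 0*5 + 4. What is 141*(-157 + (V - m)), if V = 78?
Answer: -11703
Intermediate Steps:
m = 4 (m = 0 + 4 = 4)
141*(-157 + (V - m)) = 141*(-157 + (78 - 1*4)) = 141*(-157 + (78 - 4)) = 141*(-157 + 74) = 141*(-83) = -11703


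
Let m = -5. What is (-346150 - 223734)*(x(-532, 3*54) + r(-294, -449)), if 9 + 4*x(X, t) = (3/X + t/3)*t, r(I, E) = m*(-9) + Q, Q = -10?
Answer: -48065054563/38 ≈ -1.2649e+9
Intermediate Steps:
r(I, E) = 35 (r(I, E) = -5*(-9) - 10 = 45 - 10 = 35)
x(X, t) = -9/4 + t*(3/X + t/3)/4 (x(X, t) = -9/4 + ((3/X + t/3)*t)/4 = -9/4 + (t*(3/X + t/3))/4 = -9/4 + t*(3/X + t/3)/4)
(-346150 - 223734)*(x(-532, 3*54) + r(-294, -449)) = (-346150 - 223734)*((1/12)*(9*(3*54) - 532*(-27 + (3*54)²))/(-532) + 35) = -569884*((1/12)*(-1/532)*(9*162 - 532*(-27 + 162²)) + 35) = -569884*((1/12)*(-1/532)*(1458 - 532*(-27 + 26244)) + 35) = -569884*((1/12)*(-1/532)*(1458 - 532*26217) + 35) = -569884*((1/12)*(-1/532)*(1458 - 13947444) + 35) = -569884*((1/12)*(-1/532)*(-13945986) + 35) = -569884*(2324331/1064 + 35) = -569884*2361571/1064 = -48065054563/38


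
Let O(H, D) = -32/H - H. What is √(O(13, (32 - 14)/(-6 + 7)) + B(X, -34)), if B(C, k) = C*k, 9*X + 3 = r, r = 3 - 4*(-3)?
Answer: I*√92469/39 ≈ 7.7971*I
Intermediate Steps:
O(H, D) = -H - 32/H
r = 15 (r = 3 + 12 = 15)
X = 4/3 (X = -⅓ + (⅑)*15 = -⅓ + 5/3 = 4/3 ≈ 1.3333)
√(O(13, (32 - 14)/(-6 + 7)) + B(X, -34)) = √((-1*13 - 32/13) + (4/3)*(-34)) = √((-13 - 32*1/13) - 136/3) = √((-13 - 32/13) - 136/3) = √(-201/13 - 136/3) = √(-2371/39) = I*√92469/39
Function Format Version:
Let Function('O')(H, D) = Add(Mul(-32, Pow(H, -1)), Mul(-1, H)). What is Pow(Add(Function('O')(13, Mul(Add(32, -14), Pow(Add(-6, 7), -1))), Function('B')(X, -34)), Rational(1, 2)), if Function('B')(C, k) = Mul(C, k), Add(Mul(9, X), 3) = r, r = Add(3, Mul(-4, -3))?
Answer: Mul(Rational(1, 39), I, Pow(92469, Rational(1, 2))) ≈ Mul(7.7971, I)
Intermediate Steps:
Function('O')(H, D) = Add(Mul(-1, H), Mul(-32, Pow(H, -1)))
r = 15 (r = Add(3, 12) = 15)
X = Rational(4, 3) (X = Add(Rational(-1, 3), Mul(Rational(1, 9), 15)) = Add(Rational(-1, 3), Rational(5, 3)) = Rational(4, 3) ≈ 1.3333)
Pow(Add(Function('O')(13, Mul(Add(32, -14), Pow(Add(-6, 7), -1))), Function('B')(X, -34)), Rational(1, 2)) = Pow(Add(Add(Mul(-1, 13), Mul(-32, Pow(13, -1))), Mul(Rational(4, 3), -34)), Rational(1, 2)) = Pow(Add(Add(-13, Mul(-32, Rational(1, 13))), Rational(-136, 3)), Rational(1, 2)) = Pow(Add(Add(-13, Rational(-32, 13)), Rational(-136, 3)), Rational(1, 2)) = Pow(Add(Rational(-201, 13), Rational(-136, 3)), Rational(1, 2)) = Pow(Rational(-2371, 39), Rational(1, 2)) = Mul(Rational(1, 39), I, Pow(92469, Rational(1, 2)))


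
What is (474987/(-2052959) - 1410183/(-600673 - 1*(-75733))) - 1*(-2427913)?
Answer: 872172216585068899/359226765820 ≈ 2.4279e+6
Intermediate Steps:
(474987/(-2052959) - 1410183/(-600673 - 1*(-75733))) - 1*(-2427913) = (474987*(-1/2052959) - 1410183/(-600673 + 75733)) + 2427913 = (-474987/2052959 - 1410183/(-524940)) + 2427913 = (-474987/2052959 - 1410183*(-1/524940)) + 2427913 = (-474987/2052959 + 470061/174980) + 2427913 = 881902735239/359226765820 + 2427913 = 872172216585068899/359226765820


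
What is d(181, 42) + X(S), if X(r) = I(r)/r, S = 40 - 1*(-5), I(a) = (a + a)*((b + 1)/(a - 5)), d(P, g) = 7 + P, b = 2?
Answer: 3763/20 ≈ 188.15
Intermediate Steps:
I(a) = 6*a/(-5 + a) (I(a) = (a + a)*((2 + 1)/(a - 5)) = (2*a)*(3/(-5 + a)) = 6*a/(-5 + a))
S = 45 (S = 40 + 5 = 45)
X(r) = 6/(-5 + r) (X(r) = (6*r/(-5 + r))/r = 6/(-5 + r))
d(181, 42) + X(S) = (7 + 181) + 6/(-5 + 45) = 188 + 6/40 = 188 + 6*(1/40) = 188 + 3/20 = 3763/20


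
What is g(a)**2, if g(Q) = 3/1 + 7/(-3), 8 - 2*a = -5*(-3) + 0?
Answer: 4/9 ≈ 0.44444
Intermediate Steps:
a = -7/2 (a = 4 - (-5*(-3) + 0)/2 = 4 - (15 + 0)/2 = 4 - 1/2*15 = 4 - 15/2 = -7/2 ≈ -3.5000)
g(Q) = 2/3 (g(Q) = 3*1 + 7*(-1/3) = 3 - 7/3 = 2/3)
g(a)**2 = (2/3)**2 = 4/9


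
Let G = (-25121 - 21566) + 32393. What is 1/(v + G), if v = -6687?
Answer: -1/20981 ≈ -4.7662e-5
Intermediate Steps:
G = -14294 (G = -46687 + 32393 = -14294)
1/(v + G) = 1/(-6687 - 14294) = 1/(-20981) = -1/20981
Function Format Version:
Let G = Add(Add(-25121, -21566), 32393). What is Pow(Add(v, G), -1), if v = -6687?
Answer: Rational(-1, 20981) ≈ -4.7662e-5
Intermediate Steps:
G = -14294 (G = Add(-46687, 32393) = -14294)
Pow(Add(v, G), -1) = Pow(Add(-6687, -14294), -1) = Pow(-20981, -1) = Rational(-1, 20981)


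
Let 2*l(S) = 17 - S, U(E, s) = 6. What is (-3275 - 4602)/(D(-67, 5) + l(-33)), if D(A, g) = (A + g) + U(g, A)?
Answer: 7877/31 ≈ 254.10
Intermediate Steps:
l(S) = 17/2 - S/2 (l(S) = (17 - S)/2 = 17/2 - S/2)
D(A, g) = 6 + A + g (D(A, g) = (A + g) + 6 = 6 + A + g)
(-3275 - 4602)/(D(-67, 5) + l(-33)) = (-3275 - 4602)/((6 - 67 + 5) + (17/2 - ½*(-33))) = -7877/(-56 + (17/2 + 33/2)) = -7877/(-56 + 25) = -7877/(-31) = -7877*(-1/31) = 7877/31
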